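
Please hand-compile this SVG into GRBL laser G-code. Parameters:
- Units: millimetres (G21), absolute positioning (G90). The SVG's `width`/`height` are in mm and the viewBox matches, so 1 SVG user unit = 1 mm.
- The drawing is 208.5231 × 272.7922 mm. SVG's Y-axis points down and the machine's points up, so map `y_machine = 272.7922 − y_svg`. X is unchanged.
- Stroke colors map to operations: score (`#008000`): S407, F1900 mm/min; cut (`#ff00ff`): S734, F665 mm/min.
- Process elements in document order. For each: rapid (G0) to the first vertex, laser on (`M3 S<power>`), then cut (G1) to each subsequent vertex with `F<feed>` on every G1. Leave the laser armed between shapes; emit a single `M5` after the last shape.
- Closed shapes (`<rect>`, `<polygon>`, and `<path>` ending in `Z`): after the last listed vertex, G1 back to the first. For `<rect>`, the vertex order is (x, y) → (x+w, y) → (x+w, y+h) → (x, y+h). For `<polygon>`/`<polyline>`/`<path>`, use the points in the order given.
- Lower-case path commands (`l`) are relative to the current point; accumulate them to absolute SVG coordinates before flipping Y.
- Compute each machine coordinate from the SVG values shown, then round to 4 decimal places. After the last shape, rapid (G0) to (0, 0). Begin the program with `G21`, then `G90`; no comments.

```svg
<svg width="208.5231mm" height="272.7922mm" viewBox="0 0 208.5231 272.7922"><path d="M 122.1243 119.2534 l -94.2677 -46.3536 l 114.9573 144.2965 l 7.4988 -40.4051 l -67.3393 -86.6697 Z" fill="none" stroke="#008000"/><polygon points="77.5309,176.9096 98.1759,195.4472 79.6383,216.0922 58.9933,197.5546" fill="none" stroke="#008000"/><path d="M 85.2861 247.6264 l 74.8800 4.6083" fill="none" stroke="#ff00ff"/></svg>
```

G21
G90
G0 X122.1243 Y153.5388
M3 S407
G1 X27.8566 Y199.8924 F1900
G1 X142.8139 Y55.5959 F1900
G1 X150.3127 Y96.0010 F1900
G1 X82.9734 Y182.6707 F1900
G1 X122.1243 Y153.5388 F1900
G0 X77.5309 Y95.8826
M3 S407
G1 X98.1759 Y77.3450 F1900
G1 X79.6383 Y56.7000 F1900
G1 X58.9933 Y75.2376 F1900
G1 X77.5309 Y95.8826 F1900
G0 X85.2861 Y25.1658
M3 S734
G1 X160.1661 Y20.5575 F665
M5
G0 X0.0000 Y0.0000

1 u = 1 mm; y_m = 272.7922 − y.

[1] `<path>` closed polygon, #008000→score S407 F1900: (122.1243,153.5388) → (27.8566,199.8924) → (142.8139,55.5959) → (150.3127,96.0010) → (82.9734,182.6707) → (122.1243,153.5388) (closed)

[2] `<polygon>` regular polygon, #008000→score S407 F1900: (77.5309,95.8826) → (98.1759,77.3450) → (79.6383,56.7000) → (58.9933,75.2376) → (77.5309,95.8826) (closed)

[3] `<path>` line segment, #ff00ff→cut S734 F665: (85.2861,25.1658) → (160.1661,20.5575)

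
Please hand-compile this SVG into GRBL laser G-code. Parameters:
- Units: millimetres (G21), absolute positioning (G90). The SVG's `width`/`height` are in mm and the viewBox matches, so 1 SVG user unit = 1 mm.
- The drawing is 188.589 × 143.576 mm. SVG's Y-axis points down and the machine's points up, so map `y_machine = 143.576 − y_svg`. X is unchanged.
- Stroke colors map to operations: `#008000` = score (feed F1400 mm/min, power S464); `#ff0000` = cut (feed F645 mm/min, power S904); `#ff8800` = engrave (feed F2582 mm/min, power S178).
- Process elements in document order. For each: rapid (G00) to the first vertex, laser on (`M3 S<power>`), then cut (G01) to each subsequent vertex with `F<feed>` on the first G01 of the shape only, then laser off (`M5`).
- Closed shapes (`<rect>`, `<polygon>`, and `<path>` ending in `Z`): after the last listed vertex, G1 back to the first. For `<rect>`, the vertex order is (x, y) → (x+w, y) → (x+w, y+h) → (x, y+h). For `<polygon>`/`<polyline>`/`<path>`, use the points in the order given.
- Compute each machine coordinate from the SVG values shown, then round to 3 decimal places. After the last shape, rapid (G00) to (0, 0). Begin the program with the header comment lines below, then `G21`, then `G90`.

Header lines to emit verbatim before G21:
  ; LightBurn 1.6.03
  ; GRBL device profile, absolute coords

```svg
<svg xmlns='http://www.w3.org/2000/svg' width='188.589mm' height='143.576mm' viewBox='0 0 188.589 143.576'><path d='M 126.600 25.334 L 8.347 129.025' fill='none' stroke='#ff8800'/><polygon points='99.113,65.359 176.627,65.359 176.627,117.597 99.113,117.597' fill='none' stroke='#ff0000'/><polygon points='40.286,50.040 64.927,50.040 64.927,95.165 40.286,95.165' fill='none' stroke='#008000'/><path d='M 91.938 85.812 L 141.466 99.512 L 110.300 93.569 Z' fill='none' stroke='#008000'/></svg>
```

Since the viewBox matches the mm dimensions, user units are millimetres directly. The only transform is the Y-flip y_m = 143.576 − y_svg.

Shape 1 is a line segment drawn with `<path>`. Its stroke #ff8800 means engrave at S178, F2582. After flipping Y the toolpath is (126.600,118.242) → (8.347,14.551).

Shape 2 is a rectangle drawn with `<polygon>`. Its stroke #ff0000 means cut at S904, F645. After flipping Y the toolpath is (99.113,78.217) → (176.627,78.217) → (176.627,25.979) → (99.113,25.979) → (99.113,78.217), returning to the start.

Shape 3 is a rectangle drawn with `<polygon>`. Its stroke #008000 means score at S464, F1400. After flipping Y the toolpath is (40.286,93.536) → (64.927,93.536) → (64.927,48.411) → (40.286,48.411) → (40.286,93.536), returning to the start.

Shape 4 is a closed polygon drawn with `<path>`. Its stroke #008000 means score at S464, F1400. After flipping Y the toolpath is (91.938,57.764) → (141.466,44.064) → (110.300,50.007) → (91.938,57.764), returning to the start.

; LightBurn 1.6.03
; GRBL device profile, absolute coords
G21
G90
G00 X126.600 Y118.242
M3 S178
G01 X8.347 Y14.551 F2582
M5
G00 X99.113 Y78.217
M3 S904
G01 X176.627 Y78.217 F645
G01 X176.627 Y25.979
G01 X99.113 Y25.979
G01 X99.113 Y78.217
M5
G00 X40.286 Y93.536
M3 S464
G01 X64.927 Y93.536 F1400
G01 X64.927 Y48.411
G01 X40.286 Y48.411
G01 X40.286 Y93.536
M5
G00 X91.938 Y57.764
M3 S464
G01 X141.466 Y44.064 F1400
G01 X110.300 Y50.007
G01 X91.938 Y57.764
M5
G00 X0.000 Y0.000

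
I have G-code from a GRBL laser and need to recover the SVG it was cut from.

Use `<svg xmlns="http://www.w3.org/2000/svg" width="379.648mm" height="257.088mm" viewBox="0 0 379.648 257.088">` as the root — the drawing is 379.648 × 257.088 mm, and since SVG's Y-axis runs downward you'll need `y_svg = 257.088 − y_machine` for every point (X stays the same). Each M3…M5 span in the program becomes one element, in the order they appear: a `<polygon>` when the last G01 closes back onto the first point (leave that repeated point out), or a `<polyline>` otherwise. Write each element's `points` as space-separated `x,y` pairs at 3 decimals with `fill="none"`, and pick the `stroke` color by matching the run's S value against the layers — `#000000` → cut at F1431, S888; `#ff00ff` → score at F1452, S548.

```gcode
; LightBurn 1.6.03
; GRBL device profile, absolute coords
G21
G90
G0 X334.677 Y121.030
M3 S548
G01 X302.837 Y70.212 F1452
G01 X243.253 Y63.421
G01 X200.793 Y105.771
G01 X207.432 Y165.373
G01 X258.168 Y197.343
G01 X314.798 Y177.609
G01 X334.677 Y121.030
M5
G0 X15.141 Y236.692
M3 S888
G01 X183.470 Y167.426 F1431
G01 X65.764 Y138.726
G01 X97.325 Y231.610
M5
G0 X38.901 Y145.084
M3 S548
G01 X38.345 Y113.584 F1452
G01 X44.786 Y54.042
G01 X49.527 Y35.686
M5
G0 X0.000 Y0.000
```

Machine Y-up, SVG Y-down with viewBox height 257.088, so y_svg = 257.088 − y_machine; X carries over.

Run 1: S548 ⇒ score layer `#ff00ff`. The run returns to its start, so emit a `<polygon>` with points (Y-flipped): 334.677,136.058 302.837,186.876 243.253,193.667 200.793,151.317 207.432,91.715 258.168,59.745 314.798,79.479.

Run 2: power S888 maps to stroke `#000000` (cut). The run is open, so emit a `<polyline>` with points (Y-flipped): 15.141,20.396 183.470,89.662 65.764,118.362 97.325,25.478.

Run 3: power S548 maps to stroke `#ff00ff` (score). The run is open, so emit a `<polyline>` with points (Y-flipped): 38.901,112.004 38.345,143.504 44.786,203.046 49.527,221.402.

<svg xmlns="http://www.w3.org/2000/svg" width="379.648mm" height="257.088mm" viewBox="0 0 379.648 257.088">
  <polygon points="334.677,136.058 302.837,186.876 243.253,193.667 200.793,151.317 207.432,91.715 258.168,59.745 314.798,79.479" fill="none" stroke="#ff00ff"/>
  <polyline points="15.141,20.396 183.470,89.662 65.764,118.362 97.325,25.478" fill="none" stroke="#000000"/>
  <polyline points="38.901,112.004 38.345,143.504 44.786,203.046 49.527,221.402" fill="none" stroke="#ff00ff"/>
</svg>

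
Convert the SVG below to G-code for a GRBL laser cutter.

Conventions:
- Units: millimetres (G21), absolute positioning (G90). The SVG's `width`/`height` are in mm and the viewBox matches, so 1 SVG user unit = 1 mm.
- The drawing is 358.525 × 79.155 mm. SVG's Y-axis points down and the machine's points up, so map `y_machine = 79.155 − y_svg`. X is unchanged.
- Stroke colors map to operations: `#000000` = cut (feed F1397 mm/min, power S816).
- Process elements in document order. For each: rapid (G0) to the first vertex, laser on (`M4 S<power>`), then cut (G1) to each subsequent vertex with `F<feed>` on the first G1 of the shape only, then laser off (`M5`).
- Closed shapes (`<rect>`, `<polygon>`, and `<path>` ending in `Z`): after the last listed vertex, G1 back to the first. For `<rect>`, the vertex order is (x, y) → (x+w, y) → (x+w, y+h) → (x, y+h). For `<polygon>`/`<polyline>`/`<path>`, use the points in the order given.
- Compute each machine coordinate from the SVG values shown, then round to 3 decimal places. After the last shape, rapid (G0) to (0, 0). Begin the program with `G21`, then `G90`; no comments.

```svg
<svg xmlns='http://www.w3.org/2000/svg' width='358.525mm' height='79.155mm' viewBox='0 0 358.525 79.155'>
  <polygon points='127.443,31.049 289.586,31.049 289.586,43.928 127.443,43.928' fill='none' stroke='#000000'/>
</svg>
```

viewBox `0 0 358.525 79.155` with mm width/height → 1 unit = 1 mm. Flip: y_m = 79.155 − y_svg.

**Shape 1** — `<polygon>` rectangle, stroke `#000000` → cut (S816, F1397). Machine vertices: (127.443,48.106) → (289.586,48.106) → (289.586,35.227) → (127.443,35.227) → (127.443,48.106). Closed: final G1 returns to the first vertex.

G21
G90
G0 X127.443 Y48.106
M4 S816
G1 X289.586 Y48.106 F1397
G1 X289.586 Y35.227
G1 X127.443 Y35.227
G1 X127.443 Y48.106
M5
G0 X0.000 Y0.000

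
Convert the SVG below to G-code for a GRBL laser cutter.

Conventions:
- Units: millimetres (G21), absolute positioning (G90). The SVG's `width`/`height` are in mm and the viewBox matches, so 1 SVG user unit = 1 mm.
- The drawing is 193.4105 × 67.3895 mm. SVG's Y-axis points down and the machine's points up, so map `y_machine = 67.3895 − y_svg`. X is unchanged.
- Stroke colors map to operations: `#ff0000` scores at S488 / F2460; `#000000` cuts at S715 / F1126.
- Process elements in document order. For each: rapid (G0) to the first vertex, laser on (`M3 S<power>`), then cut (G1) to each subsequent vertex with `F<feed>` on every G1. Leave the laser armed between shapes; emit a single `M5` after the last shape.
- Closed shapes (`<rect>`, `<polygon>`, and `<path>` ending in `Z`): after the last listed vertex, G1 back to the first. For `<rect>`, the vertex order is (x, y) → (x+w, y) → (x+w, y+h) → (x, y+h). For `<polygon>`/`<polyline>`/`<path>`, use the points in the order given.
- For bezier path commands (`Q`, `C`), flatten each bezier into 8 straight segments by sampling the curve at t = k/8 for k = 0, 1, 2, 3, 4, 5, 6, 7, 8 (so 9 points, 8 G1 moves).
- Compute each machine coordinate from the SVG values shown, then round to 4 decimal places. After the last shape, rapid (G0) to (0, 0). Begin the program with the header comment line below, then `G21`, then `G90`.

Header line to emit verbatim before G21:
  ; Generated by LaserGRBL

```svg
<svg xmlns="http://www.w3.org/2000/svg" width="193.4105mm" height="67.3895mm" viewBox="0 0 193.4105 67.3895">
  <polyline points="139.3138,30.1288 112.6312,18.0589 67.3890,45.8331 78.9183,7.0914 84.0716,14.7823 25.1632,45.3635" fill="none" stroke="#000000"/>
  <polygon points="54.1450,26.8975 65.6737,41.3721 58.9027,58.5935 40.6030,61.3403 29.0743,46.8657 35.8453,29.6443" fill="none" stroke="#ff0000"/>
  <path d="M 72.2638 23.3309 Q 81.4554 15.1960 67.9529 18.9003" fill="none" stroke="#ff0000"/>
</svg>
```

viewBox `0 0 193.4105 67.3895` with mm width/height → 1 unit = 1 mm. Flip: y_m = 67.3895 − y_svg.

**Shape 1** — `<polyline>` open polyline, stroke `#000000` → cut (S715, F1126). Machine vertices: (139.3138,37.2607) → (112.6312,49.3306) → (67.3890,21.5564) → (78.9183,60.2981) → (84.0716,52.6072) → (25.1632,22.0260). Open path.

**Shape 2** — `<polygon>` regular polygon, stroke `#ff0000` → score (S488, F2460). Machine vertices: (54.1450,40.4920) → (65.6737,26.0174) → (58.9027,8.7960) → (40.6030,6.0492) → (29.0743,20.5238) → (35.8453,37.7452) → (54.1450,40.4920). Closed: final G1 returns to the first vertex.

**Shape 3** — `<path>` quadratic bezier, stroke `#ff0000` → score (S488, F2460). Control points (SVG): P0=(72.2638,23.3309), P1=(81.4554,15.1960), P2=(67.9529,18.9003); sampled at t=k/8. Machine vertices: (72.2638,44.0586) → (74.2071,45.9073) → (75.4412,47.3861) → (75.9661,48.4949) → (75.7819,49.2337) → (74.8884,49.6025) → (73.2858,49.6014) → (70.9739,49.2303) → (67.9529,48.4892). Open path.

; Generated by LaserGRBL
G21
G90
G0 X139.3138 Y37.2607
M3 S715
G1 X112.6312 Y49.3306 F1126
G1 X67.3890 Y21.5564 F1126
G1 X78.9183 Y60.2981 F1126
G1 X84.0716 Y52.6072 F1126
G1 X25.1632 Y22.0260 F1126
G0 X54.1450 Y40.4920
M3 S488
G1 X65.6737 Y26.0174 F2460
G1 X58.9027 Y8.7960 F2460
G1 X40.6030 Y6.0492 F2460
G1 X29.0743 Y20.5238 F2460
G1 X35.8453 Y37.7452 F2460
G1 X54.1450 Y40.4920 F2460
G0 X72.2638 Y44.0586
M3 S488
G1 X74.2071 Y45.9073 F2460
G1 X75.4412 Y47.3861 F2460
G1 X75.9661 Y48.4949 F2460
G1 X75.7819 Y49.2337 F2460
G1 X74.8884 Y49.6025 F2460
G1 X73.2858 Y49.6014 F2460
G1 X70.9739 Y49.2303 F2460
G1 X67.9529 Y48.4892 F2460
M5
G0 X0.0000 Y0.0000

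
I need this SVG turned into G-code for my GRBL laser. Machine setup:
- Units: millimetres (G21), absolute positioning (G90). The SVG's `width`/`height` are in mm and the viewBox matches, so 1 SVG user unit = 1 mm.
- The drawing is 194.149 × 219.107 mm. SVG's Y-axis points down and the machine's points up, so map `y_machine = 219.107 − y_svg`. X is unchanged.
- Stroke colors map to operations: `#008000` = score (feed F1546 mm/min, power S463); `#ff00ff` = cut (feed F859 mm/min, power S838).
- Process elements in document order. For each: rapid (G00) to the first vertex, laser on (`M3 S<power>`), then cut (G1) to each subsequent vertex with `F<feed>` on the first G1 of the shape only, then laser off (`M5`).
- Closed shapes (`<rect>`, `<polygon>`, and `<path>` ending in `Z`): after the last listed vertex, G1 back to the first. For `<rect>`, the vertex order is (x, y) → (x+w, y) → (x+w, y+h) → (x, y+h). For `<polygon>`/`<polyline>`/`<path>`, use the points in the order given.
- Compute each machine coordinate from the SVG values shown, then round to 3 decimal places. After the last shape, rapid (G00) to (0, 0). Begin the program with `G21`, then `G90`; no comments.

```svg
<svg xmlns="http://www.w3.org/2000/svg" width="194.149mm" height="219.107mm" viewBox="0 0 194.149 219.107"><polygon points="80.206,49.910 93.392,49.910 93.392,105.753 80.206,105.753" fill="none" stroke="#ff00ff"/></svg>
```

Since the viewBox matches the mm dimensions, user units are millimetres directly. The only transform is the Y-flip y_m = 219.107 − y_svg.

Shape 1 is a rectangle drawn with `<polygon>`. Its stroke #ff00ff means cut at S838, F859. After flipping Y the toolpath is (80.206,169.197) → (93.392,169.197) → (93.392,113.354) → (80.206,113.354) → (80.206,169.197), returning to the start.

G21
G90
G00 X80.206 Y169.197
M3 S838
G1 X93.392 Y169.197 F859
G1 X93.392 Y113.354
G1 X80.206 Y113.354
G1 X80.206 Y169.197
M5
G00 X0.000 Y0.000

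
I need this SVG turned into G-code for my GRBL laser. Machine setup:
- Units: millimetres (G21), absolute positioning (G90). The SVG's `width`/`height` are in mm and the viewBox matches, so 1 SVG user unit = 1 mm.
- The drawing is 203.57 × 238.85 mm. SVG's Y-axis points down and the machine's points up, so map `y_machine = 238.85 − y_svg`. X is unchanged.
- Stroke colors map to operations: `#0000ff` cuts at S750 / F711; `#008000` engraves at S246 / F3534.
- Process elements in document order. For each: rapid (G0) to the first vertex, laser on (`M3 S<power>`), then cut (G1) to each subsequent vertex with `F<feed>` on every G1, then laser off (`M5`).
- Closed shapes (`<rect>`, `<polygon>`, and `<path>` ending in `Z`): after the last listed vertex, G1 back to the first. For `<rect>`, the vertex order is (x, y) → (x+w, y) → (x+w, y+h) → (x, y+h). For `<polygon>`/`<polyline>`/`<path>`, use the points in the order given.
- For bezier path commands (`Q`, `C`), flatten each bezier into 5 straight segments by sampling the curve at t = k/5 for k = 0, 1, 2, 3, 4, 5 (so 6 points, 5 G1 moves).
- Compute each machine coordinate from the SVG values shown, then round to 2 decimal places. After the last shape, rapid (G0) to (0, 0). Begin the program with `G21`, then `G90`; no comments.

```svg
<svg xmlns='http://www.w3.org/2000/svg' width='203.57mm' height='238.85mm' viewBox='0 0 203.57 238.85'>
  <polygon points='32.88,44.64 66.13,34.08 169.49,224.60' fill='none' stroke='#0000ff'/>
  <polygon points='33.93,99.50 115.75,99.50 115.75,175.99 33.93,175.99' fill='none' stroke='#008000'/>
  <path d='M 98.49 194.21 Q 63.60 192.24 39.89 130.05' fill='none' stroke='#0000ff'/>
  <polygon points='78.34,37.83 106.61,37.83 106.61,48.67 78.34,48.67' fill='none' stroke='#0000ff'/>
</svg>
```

viewBox `0 0 203.57 238.85` with mm width/height → 1 unit = 1 mm. Flip: y_m = 238.85 − y_svg.

**Shape 1** — `<polygon>` closed polygon, stroke `#0000ff` → cut (S750, F711). Machine vertices: (32.88,194.21) → (66.13,204.77) → (169.49,14.25) → (32.88,194.21). Closed: final G1 returns to the first vertex.

**Shape 2** — `<polygon>` rectangle, stroke `#008000` → engrave (S246, F3534). Machine vertices: (33.93,139.35) → (115.75,139.35) → (115.75,62.86) → (33.93,62.86) → (33.93,139.35). Closed: final G1 returns to the first vertex.

**Shape 3** — `<path>` quadratic bezier, stroke `#0000ff` → cut (S750, F711). Control points (SVG): P0=(98.49,194.21), P1=(63.60,192.24), P2=(39.89,130.05); sampled at t=k/5. Machine vertices: (98.49,44.64) → (84.98,47.84) → (72.37,55.85) → (60.65,68.68) → (49.82,86.33) → (39.89,108.80). Open path.

**Shape 4** — `<polygon>` rectangle, stroke `#0000ff` → cut (S750, F711). Machine vertices: (78.34,201.02) → (106.61,201.02) → (106.61,190.18) → (78.34,190.18) → (78.34,201.02). Closed: final G1 returns to the first vertex.

G21
G90
G0 X32.88 Y194.21
M3 S750
G1 X66.13 Y204.77 F711
G1 X169.49 Y14.25 F711
G1 X32.88 Y194.21 F711
M5
G0 X33.93 Y139.35
M3 S246
G1 X115.75 Y139.35 F3534
G1 X115.75 Y62.86 F3534
G1 X33.93 Y62.86 F3534
G1 X33.93 Y139.35 F3534
M5
G0 X98.49 Y44.64
M3 S750
G1 X84.98 Y47.84 F711
G1 X72.37 Y55.85 F711
G1 X60.65 Y68.68 F711
G1 X49.82 Y86.33 F711
G1 X39.89 Y108.80 F711
M5
G0 X78.34 Y201.02
M3 S750
G1 X106.61 Y201.02 F711
G1 X106.61 Y190.18 F711
G1 X78.34 Y190.18 F711
G1 X78.34 Y201.02 F711
M5
G0 X0.00 Y0.00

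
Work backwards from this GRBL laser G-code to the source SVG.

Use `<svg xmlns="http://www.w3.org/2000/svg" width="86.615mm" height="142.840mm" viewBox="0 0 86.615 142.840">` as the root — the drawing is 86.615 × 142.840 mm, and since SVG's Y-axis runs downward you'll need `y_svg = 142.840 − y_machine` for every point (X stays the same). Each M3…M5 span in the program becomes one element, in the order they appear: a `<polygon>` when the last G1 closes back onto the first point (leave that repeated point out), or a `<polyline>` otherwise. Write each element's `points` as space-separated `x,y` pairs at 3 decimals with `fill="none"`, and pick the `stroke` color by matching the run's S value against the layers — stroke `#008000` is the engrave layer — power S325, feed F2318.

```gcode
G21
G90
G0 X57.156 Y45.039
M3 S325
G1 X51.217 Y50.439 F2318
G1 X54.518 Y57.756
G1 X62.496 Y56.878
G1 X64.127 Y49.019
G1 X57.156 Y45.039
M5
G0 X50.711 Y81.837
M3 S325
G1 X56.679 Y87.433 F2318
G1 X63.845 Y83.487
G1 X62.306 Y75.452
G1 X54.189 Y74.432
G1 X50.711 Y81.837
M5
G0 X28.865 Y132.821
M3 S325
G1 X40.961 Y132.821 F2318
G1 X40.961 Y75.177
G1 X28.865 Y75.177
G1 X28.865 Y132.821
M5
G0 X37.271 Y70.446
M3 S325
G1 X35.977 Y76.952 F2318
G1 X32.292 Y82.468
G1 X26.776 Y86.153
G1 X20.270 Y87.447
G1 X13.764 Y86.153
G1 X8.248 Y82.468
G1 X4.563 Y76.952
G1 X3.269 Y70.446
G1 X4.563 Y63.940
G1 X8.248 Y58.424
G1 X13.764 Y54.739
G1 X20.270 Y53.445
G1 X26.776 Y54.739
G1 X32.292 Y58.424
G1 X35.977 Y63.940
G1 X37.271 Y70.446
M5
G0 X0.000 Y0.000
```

<svg xmlns="http://www.w3.org/2000/svg" width="86.615mm" height="142.840mm" viewBox="0 0 86.615 142.840">
  <polygon points="57.156,97.801 51.217,92.401 54.518,85.084 62.496,85.962 64.127,93.821" fill="none" stroke="#008000"/>
  <polygon points="50.711,61.003 56.679,55.407 63.845,59.353 62.306,67.388 54.189,68.408" fill="none" stroke="#008000"/>
  <polygon points="28.865,10.019 40.961,10.019 40.961,67.663 28.865,67.663" fill="none" stroke="#008000"/>
  <polygon points="37.271,72.394 35.977,65.888 32.292,60.372 26.776,56.687 20.270,55.393 13.764,56.687 8.248,60.372 4.563,65.888 3.269,72.394 4.563,78.900 8.248,84.416 13.764,88.101 20.270,89.395 26.776,88.101 32.292,84.416 35.977,78.900" fill="none" stroke="#008000"/>
</svg>

y_svg = 142.840 − y_m. Every run uses S325, so all elements get stroke `#008000` (engrave).

[1] closed run; points: 57.156,97.801 51.217,92.401 54.518,85.084 62.496,85.962 64.127,93.821

[2] closed run; points: 50.711,61.003 56.679,55.407 63.845,59.353 62.306,67.388 54.189,68.408

[3] closed run; points: 28.865,10.019 40.961,10.019 40.961,67.663 28.865,67.663

[4] closed run; points: 37.271,72.394 35.977,65.888 32.292,60.372 26.776,56.687 20.270,55.393 13.764,56.687 8.248,60.372 4.563,65.888 3.269,72.394 4.563,78.900 8.248,84.416 13.764,88.101 20.270,89.395 26.776,88.101 32.292,84.416 35.977,78.900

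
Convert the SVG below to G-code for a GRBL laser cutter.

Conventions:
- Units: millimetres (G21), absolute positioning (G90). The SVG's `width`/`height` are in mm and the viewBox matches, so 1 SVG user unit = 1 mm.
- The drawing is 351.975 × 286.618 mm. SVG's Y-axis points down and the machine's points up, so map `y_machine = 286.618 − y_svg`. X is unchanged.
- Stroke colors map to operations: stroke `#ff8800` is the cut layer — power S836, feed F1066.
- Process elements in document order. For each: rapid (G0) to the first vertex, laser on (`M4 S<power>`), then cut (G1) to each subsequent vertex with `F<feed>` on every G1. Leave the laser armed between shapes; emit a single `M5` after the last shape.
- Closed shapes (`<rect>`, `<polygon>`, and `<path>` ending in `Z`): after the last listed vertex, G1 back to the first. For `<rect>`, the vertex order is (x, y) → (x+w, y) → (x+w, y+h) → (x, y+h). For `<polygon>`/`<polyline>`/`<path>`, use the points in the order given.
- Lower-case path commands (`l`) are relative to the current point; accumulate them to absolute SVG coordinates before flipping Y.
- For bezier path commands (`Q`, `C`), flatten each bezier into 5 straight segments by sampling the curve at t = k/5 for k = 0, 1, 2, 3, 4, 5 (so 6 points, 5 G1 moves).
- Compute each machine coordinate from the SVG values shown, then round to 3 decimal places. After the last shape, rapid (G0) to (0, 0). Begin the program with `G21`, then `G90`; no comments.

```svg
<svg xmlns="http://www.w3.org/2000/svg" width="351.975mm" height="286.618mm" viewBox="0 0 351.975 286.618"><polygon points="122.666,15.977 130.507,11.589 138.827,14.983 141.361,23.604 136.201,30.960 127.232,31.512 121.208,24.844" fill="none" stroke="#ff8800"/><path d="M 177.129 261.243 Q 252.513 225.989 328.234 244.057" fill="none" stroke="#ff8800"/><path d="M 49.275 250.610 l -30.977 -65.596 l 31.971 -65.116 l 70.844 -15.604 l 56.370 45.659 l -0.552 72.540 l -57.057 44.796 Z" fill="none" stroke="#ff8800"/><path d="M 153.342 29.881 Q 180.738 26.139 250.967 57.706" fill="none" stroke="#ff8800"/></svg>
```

viewBox `0 0 351.975 286.618` with mm width/height → 1 unit = 1 mm. Flip: y_m = 286.618 − y_svg.

**Shape 1** — `<polygon>` regular polygon, stroke `#ff8800` → cut (S836, F1066). Machine vertices: (122.666,270.641) → (130.507,275.029) → (138.827,271.635) → (141.361,263.014) → (136.201,255.658) → (127.232,255.106) → (121.208,261.774) → (122.666,270.641). Closed: final G1 returns to the first vertex.

**Shape 2** — `<path>` quadratic bezier, stroke `#ff8800` → cut (S836, F1066). Control points (SVG): P0=(177.129,261.243), P1=(252.513,225.989), P2=(328.234,244.057); sampled at t=k/5. Machine vertices: (177.129,25.375) → (207.296,37.344) → (237.490,45.047) → (267.711,48.484) → (297.959,47.655) → (328.234,42.561). Open path.

**Shape 3** — `<path>` regular polygon, stroke `#ff8800` → cut (S836, F1066). Machine vertices: (49.275,36.008) → (18.298,101.604) → (50.269,166.720) → (121.113,182.324) → (177.483,136.665) → (176.931,64.125) → (119.874,19.329) → (49.275,36.008). Closed: final G1 returns to the first vertex.

**Shape 4** — `<path>` quadratic bezier, stroke `#ff8800` → cut (S836, F1066). Control points (SVG): P0=(153.342,29.881), P1=(180.738,26.139), P2=(250.967,57.706); sampled at t=k/5. Machine vertices: (153.342,256.737) → (166.014,256.821) → (182.112,254.081) → (201.637,248.516) → (224.589,240.126) → (250.967,228.912). Open path.

G21
G90
G0 X122.666 Y270.641
M4 S836
G1 X130.507 Y275.029 F1066
G1 X138.827 Y271.635 F1066
G1 X141.361 Y263.014 F1066
G1 X136.201 Y255.658 F1066
G1 X127.232 Y255.106 F1066
G1 X121.208 Y261.774 F1066
G1 X122.666 Y270.641 F1066
G0 X177.129 Y25.375
M4 S836
G1 X207.296 Y37.344 F1066
G1 X237.490 Y45.047 F1066
G1 X267.711 Y48.484 F1066
G1 X297.959 Y47.655 F1066
G1 X328.234 Y42.561 F1066
G0 X49.275 Y36.008
M4 S836
G1 X18.298 Y101.604 F1066
G1 X50.269 Y166.720 F1066
G1 X121.113 Y182.324 F1066
G1 X177.483 Y136.665 F1066
G1 X176.931 Y64.125 F1066
G1 X119.874 Y19.329 F1066
G1 X49.275 Y36.008 F1066
G0 X153.342 Y256.737
M4 S836
G1 X166.014 Y256.821 F1066
G1 X182.112 Y254.081 F1066
G1 X201.637 Y248.516 F1066
G1 X224.589 Y240.126 F1066
G1 X250.967 Y228.912 F1066
M5
G0 X0.000 Y0.000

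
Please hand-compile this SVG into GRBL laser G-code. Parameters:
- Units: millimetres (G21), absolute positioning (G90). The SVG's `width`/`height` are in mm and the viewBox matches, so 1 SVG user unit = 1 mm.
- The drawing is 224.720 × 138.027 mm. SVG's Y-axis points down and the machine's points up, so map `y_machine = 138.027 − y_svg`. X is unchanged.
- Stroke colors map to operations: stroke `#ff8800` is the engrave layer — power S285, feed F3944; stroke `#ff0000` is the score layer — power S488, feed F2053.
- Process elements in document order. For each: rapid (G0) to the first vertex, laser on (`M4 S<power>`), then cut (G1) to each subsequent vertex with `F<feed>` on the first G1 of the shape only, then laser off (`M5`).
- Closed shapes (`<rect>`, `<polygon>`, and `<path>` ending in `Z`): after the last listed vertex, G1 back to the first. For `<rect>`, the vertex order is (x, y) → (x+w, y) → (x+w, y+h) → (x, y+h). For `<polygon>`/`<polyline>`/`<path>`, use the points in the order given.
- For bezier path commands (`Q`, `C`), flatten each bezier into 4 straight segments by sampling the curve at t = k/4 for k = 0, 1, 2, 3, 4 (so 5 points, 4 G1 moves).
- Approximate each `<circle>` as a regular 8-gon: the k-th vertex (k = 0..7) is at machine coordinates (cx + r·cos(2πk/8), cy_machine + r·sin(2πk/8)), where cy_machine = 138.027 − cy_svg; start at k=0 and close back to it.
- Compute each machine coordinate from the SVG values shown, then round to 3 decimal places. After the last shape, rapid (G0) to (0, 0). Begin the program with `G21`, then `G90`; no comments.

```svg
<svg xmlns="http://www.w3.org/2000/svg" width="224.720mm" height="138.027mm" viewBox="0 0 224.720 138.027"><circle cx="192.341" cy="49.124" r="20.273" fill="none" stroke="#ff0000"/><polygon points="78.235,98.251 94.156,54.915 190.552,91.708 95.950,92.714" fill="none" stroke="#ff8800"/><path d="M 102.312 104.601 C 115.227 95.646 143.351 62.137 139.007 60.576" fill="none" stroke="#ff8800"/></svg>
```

viewBox `0 0 224.720 138.027` with mm width/height → 1 unit = 1 mm. Flip: y_m = 138.027 − y_svg.

**Shape 1** — `<circle>` circle, stroke `#ff0000` → score (S488, F2053). Machine vertices: (212.614,88.903) → (206.676,103.238) → (192.341,109.176) → (178.006,103.238) → (172.068,88.903) → (178.006,74.568) → (192.341,68.630) → (206.676,74.568) → (212.614,88.903). Closed: final G1 returns to the first vertex.

**Shape 2** — `<polygon>` closed polygon, stroke `#ff8800` → engrave (S285, F3944). Machine vertices: (78.235,39.776) → (94.156,83.112) → (190.552,46.319) → (95.950,45.313) → (78.235,39.776). Closed: final G1 returns to the first vertex.

**Shape 3** — `<path>` cubic bezier, stroke `#ff8800` → engrave (S285, F3944). Control points (SVG): P0=(102.312,104.601), P1=(115.227,95.646), P2=(143.351,62.137), P3=(139.007,60.576); sampled at t=k/4. Machine vertices: (102.312,33.426) → (114.105,43.863) → (127.132,58.211) → (136.922,71.173) → (139.007,77.451). Open path.

G21
G90
G0 X212.614 Y88.903
M4 S488
G1 X206.676 Y103.238 F2053
G1 X192.341 Y109.176
G1 X178.006 Y103.238
G1 X172.068 Y88.903
G1 X178.006 Y74.568
G1 X192.341 Y68.630
G1 X206.676 Y74.568
G1 X212.614 Y88.903
M5
G0 X78.235 Y39.776
M4 S285
G1 X94.156 Y83.112 F3944
G1 X190.552 Y46.319
G1 X95.950 Y45.313
G1 X78.235 Y39.776
M5
G0 X102.312 Y33.426
M4 S285
G1 X114.105 Y43.863 F3944
G1 X127.132 Y58.211
G1 X136.922 Y71.173
G1 X139.007 Y77.451
M5
G0 X0.000 Y0.000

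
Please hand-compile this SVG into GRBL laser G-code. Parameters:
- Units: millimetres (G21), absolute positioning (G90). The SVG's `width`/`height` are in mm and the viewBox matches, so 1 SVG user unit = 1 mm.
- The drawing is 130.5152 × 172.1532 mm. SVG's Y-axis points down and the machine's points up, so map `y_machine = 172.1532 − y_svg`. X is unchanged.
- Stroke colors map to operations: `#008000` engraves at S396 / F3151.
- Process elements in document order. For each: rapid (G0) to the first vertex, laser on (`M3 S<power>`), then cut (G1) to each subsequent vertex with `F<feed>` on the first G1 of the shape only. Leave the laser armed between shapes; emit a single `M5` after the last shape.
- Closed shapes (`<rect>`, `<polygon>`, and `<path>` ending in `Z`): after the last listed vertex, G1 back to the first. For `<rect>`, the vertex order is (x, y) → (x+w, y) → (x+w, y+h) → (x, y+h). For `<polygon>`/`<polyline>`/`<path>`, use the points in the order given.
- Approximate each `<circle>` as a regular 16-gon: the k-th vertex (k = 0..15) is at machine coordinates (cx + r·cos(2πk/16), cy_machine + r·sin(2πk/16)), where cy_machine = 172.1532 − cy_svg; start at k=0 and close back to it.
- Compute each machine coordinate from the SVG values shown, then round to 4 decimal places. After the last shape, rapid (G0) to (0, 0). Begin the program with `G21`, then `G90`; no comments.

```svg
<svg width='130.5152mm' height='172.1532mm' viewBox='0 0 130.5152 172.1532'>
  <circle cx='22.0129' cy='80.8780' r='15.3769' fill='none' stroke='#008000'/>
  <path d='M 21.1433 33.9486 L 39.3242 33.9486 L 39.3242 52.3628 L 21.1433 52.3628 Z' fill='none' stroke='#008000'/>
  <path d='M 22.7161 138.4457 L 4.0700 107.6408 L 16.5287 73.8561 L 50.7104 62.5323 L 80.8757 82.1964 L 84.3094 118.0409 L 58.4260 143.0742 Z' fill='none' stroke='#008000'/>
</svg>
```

1 u = 1 mm; y_m = 172.1532 − y.

[1] `<circle>` circle, #008000→engrave S396 F3151: (37.3898,91.2752) → (36.2193,97.1597) → (32.8860,102.1483) → (27.8974,105.4816) → (22.0129,106.6521) → (16.1284,105.4816) → (11.1398,102.1483) → (7.8065,97.1597) → (6.6360,91.2752) → (7.8065,85.3907) → (11.1398,80.4021) → (16.1284,77.0688) → (22.0129,75.8983) → (27.8974,77.0688) → (32.8860,80.4021) → (36.2193,85.3907) → (37.3898,91.2752) (closed)

[2] `<path>` rectangle, #008000→engrave S396 F3151: (21.1433,138.2046) → (39.3242,138.2046) → (39.3242,119.7904) → (21.1433,119.7904) → (21.1433,138.2046) (closed)

[3] `<path>` regular polygon, #008000→engrave S396 F3151: (22.7161,33.7075) → (4.0700,64.5124) → (16.5287,98.2971) → (50.7104,109.6209) → (80.8757,89.9568) → (84.3094,54.1123) → (58.4260,29.0790) → (22.7161,33.7075) (closed)

G21
G90
G0 X37.3898 Y91.2752
M3 S396
G1 X36.2193 Y97.1597 F3151
G1 X32.8860 Y102.1483
G1 X27.8974 Y105.4816
G1 X22.0129 Y106.6521
G1 X16.1284 Y105.4816
G1 X11.1398 Y102.1483
G1 X7.8065 Y97.1597
G1 X6.6360 Y91.2752
G1 X7.8065 Y85.3907
G1 X11.1398 Y80.4021
G1 X16.1284 Y77.0688
G1 X22.0129 Y75.8983
G1 X27.8974 Y77.0688
G1 X32.8860 Y80.4021
G1 X36.2193 Y85.3907
G1 X37.3898 Y91.2752
G0 X21.1433 Y138.2046
M3 S396
G1 X39.3242 Y138.2046 F3151
G1 X39.3242 Y119.7904
G1 X21.1433 Y119.7904
G1 X21.1433 Y138.2046
G0 X22.7161 Y33.7075
M3 S396
G1 X4.0700 Y64.5124 F3151
G1 X16.5287 Y98.2971
G1 X50.7104 Y109.6209
G1 X80.8757 Y89.9568
G1 X84.3094 Y54.1123
G1 X58.4260 Y29.0790
G1 X22.7161 Y33.7075
M5
G0 X0.0000 Y0.0000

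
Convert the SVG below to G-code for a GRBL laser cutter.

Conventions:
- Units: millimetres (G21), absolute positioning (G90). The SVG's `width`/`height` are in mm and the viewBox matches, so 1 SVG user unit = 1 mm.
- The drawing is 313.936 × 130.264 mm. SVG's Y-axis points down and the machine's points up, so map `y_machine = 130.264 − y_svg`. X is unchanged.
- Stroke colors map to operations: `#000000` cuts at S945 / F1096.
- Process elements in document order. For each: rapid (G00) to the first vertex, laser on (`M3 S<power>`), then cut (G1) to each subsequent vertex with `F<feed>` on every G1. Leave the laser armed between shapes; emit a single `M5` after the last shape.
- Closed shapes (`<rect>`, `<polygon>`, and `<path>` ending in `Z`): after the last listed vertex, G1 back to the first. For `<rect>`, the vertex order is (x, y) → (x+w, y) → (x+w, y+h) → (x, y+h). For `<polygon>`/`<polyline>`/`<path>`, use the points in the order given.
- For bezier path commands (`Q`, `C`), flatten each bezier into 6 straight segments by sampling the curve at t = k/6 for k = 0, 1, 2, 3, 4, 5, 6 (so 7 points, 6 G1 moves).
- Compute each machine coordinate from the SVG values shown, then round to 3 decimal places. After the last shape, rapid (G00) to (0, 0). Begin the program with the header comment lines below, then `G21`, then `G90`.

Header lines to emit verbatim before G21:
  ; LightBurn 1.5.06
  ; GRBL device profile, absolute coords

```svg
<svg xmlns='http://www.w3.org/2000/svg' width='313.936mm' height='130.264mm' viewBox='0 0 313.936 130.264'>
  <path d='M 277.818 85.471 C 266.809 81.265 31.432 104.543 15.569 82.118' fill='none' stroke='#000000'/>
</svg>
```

; LightBurn 1.5.06
; GRBL device profile, absolute coords
G21
G90
G00 X277.818 Y44.793
M3 S945
G1 X255.671 Y44.944 F1096
G1 X208.460 Y42.548 F1096
G1 X148.514 Y39.637 F1096
G1 X88.163 Y38.245 F1096
G1 X39.738 Y40.403 F1096
G1 X15.569 Y48.146 F1096
M5
G00 X0.000 Y0.000

viewBox `0 0 313.936 130.264` with mm width/height → 1 unit = 1 mm. Flip: y_m = 130.264 − y_svg.

**Shape 1** — `<path>` cubic bezier, stroke `#000000` → cut (S945, F1096). Control points (SVG): P0=(277.818,85.471), P1=(266.809,81.265), P2=(31.432,104.543), P3=(15.569,82.118); sampled at t=k/6. Machine vertices: (277.818,44.793) → (255.671,44.944) → (208.460,42.548) → (148.514,39.637) → (88.163,38.245) → (39.738,40.403) → (15.569,48.146). Open path.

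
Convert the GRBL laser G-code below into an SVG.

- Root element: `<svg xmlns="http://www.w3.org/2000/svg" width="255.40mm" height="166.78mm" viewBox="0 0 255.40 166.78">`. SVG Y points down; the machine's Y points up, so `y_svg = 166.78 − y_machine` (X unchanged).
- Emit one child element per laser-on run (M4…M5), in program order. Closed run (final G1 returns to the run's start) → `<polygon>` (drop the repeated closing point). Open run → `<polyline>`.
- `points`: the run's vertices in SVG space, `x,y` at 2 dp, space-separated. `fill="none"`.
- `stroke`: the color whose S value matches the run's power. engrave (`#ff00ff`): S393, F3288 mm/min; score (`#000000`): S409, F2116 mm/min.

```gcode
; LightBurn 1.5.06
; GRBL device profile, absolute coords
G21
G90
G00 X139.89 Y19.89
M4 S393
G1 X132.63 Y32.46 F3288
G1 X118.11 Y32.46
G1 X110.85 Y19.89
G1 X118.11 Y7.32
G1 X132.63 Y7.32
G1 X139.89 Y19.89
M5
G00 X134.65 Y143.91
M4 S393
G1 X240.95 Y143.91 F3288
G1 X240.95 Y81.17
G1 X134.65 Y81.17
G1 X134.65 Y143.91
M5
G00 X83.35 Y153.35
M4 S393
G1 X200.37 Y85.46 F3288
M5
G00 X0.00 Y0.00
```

<svg xmlns="http://www.w3.org/2000/svg" width="255.40mm" height="166.78mm" viewBox="0 0 255.40 166.78">
  <polygon points="139.89,146.89 132.63,134.32 118.11,134.32 110.85,146.89 118.11,159.46 132.63,159.46" fill="none" stroke="#ff00ff"/>
  <polygon points="134.65,22.87 240.95,22.87 240.95,85.61 134.65,85.61" fill="none" stroke="#ff00ff"/>
  <polyline points="83.35,13.43 200.37,81.32" fill="none" stroke="#ff00ff"/>
</svg>

Each laser-on run becomes one SVG element. Flip Y back into SVG space with y_svg = 166.78 − y_machine. Every run uses S393, so all elements get stroke `#ff00ff` (engrave).

Run 1: The run returns to its start, so emit a `<polygon>` with points (Y-flipped): 139.89,146.89 132.63,134.32 118.11,134.32 110.85,146.89 118.11,159.46 132.63,159.46.

Run 2: The run returns to its start, so emit a `<polygon>` with points (Y-flipped): 134.65,22.87 240.95,22.87 240.95,85.61 134.65,85.61.

Run 3: The run is open, so emit a `<polyline>` with points (Y-flipped): 83.35,13.43 200.37,81.32.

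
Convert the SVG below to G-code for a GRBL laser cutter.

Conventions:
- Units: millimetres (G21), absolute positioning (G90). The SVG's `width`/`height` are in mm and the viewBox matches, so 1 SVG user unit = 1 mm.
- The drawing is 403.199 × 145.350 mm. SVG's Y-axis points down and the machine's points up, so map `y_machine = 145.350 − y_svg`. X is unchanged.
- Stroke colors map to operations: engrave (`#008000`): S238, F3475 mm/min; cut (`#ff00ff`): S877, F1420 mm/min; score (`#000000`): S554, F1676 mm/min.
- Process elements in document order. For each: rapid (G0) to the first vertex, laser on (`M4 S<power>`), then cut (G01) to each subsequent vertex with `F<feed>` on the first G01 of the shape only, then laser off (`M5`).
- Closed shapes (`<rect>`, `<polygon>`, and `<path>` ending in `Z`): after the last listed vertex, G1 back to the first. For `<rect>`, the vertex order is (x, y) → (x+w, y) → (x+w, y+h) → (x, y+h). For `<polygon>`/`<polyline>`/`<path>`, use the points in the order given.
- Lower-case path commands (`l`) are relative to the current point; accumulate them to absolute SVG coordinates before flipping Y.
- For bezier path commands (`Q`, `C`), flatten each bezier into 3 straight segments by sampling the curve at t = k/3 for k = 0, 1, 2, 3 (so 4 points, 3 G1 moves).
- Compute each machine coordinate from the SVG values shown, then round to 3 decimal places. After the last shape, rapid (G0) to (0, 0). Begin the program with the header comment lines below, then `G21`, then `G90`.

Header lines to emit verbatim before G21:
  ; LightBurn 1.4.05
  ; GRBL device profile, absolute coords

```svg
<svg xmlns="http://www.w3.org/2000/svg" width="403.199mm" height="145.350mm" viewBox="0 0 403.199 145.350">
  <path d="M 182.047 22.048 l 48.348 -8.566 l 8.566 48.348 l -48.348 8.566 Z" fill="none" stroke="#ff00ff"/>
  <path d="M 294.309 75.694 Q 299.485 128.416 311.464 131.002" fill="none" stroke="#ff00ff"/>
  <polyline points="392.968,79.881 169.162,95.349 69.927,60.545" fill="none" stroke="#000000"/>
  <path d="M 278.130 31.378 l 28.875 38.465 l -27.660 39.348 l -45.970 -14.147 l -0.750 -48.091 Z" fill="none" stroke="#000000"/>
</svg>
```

1 u = 1 mm; y_m = 145.350 − y.

[1] `<path>` regular polygon, #ff00ff→cut S877 F1420: (182.047,123.302) → (230.395,131.868) → (238.961,83.520) → (190.613,74.954) → (182.047,123.302) (closed)

[2] `<path>` quadratic bezier, #ff00ff→cut S877 F1420: (294.309,69.656) → (298.516,40.079) → (304.234,21.643) → (311.464,14.348)

[3] `<polyline>` open polyline, #000000→score S554 F1676: (392.968,65.469) → (169.162,50.001) → (69.927,84.805)

[4] `<path>` regular polygon, #000000→score S554 F1676: (278.130,113.972) → (307.005,75.507) → (279.345,36.159) → (233.375,50.306) → (232.625,98.397) → (278.130,113.972) (closed)

; LightBurn 1.4.05
; GRBL device profile, absolute coords
G21
G90
G0 X182.047 Y123.302
M4 S877
G01 X230.395 Y131.868 F1420
G01 X238.961 Y83.520
G01 X190.613 Y74.954
G01 X182.047 Y123.302
M5
G0 X294.309 Y69.656
M4 S877
G01 X298.516 Y40.079 F1420
G01 X304.234 Y21.643
G01 X311.464 Y14.348
M5
G0 X392.968 Y65.469
M4 S554
G01 X169.162 Y50.001 F1676
G01 X69.927 Y84.805
M5
G0 X278.130 Y113.972
M4 S554
G01 X307.005 Y75.507 F1676
G01 X279.345 Y36.159
G01 X233.375 Y50.306
G01 X232.625 Y98.397
G01 X278.130 Y113.972
M5
G0 X0.000 Y0.000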